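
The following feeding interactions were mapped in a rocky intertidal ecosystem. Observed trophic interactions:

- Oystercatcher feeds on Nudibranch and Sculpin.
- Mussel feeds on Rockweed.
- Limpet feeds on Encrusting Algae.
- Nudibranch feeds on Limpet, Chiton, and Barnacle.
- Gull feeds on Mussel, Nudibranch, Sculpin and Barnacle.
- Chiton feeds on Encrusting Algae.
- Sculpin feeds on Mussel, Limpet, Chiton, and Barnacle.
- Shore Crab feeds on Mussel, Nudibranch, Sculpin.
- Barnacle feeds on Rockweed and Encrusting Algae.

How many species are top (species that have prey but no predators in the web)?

3

Top species (has prey, but nothing eats it): Oystercatcher, Shore Crab, Gull.
Count: 3.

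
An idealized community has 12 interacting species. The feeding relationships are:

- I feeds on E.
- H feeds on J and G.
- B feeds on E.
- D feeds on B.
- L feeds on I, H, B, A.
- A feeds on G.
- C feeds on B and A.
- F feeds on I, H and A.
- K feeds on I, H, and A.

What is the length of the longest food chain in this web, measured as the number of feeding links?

One longest chain: E → B → C.
It has 3 species and 2 links.

2 links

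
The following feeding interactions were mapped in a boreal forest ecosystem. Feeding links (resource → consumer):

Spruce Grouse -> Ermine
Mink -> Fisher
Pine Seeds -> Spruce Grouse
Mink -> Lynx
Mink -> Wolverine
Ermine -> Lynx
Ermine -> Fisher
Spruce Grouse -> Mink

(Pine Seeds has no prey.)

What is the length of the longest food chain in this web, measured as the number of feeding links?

One longest chain: Pine Seeds → Spruce Grouse → Mink → Fisher.
It has 4 species and 3 links.

3 links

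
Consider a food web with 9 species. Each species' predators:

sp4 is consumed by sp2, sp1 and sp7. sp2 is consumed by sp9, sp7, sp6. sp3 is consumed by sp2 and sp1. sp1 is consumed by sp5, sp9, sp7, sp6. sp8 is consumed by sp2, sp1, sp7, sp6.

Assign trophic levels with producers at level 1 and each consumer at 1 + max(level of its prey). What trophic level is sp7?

sp8 is a producer → level 1.
sp1 eats sp8 (level 1); other prey at levels: sp4 1, sp3 1 → level 2.
sp7 eats sp1 (level 2); other prey at levels: sp8 1, sp4 1, sp2 2 → level 3.

Trophic level 3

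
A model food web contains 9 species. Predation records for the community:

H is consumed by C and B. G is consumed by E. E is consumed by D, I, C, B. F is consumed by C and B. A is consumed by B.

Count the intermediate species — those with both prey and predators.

1

Intermediate species (has both prey and predators): E.
Count: 1.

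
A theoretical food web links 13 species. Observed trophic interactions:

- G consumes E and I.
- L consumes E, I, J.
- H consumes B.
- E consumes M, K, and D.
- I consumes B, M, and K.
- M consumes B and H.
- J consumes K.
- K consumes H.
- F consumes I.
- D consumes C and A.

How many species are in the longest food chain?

One longest chain: B → H → K → I → L.
It has 5 species and 4 links.

5 species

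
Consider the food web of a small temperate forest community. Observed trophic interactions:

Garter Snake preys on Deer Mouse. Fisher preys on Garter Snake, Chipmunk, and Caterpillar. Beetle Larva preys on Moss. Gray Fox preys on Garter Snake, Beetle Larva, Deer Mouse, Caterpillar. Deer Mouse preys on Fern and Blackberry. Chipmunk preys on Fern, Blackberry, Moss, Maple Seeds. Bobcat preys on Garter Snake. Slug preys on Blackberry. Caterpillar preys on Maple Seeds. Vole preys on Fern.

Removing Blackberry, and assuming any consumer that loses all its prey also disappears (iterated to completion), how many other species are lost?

Remove Blackberry.
Round 1: Slug (all prey gone) → extinct.
No further losses. Total secondary extinctions: 1.

1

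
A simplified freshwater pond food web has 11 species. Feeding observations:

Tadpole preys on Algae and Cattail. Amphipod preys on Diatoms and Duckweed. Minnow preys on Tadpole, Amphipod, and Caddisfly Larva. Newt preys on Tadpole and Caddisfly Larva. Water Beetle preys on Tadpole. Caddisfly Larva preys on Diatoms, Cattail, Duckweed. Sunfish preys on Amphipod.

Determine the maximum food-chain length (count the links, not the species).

One longest chain: Algae → Tadpole → Water Beetle.
It has 3 species and 2 links.

2 links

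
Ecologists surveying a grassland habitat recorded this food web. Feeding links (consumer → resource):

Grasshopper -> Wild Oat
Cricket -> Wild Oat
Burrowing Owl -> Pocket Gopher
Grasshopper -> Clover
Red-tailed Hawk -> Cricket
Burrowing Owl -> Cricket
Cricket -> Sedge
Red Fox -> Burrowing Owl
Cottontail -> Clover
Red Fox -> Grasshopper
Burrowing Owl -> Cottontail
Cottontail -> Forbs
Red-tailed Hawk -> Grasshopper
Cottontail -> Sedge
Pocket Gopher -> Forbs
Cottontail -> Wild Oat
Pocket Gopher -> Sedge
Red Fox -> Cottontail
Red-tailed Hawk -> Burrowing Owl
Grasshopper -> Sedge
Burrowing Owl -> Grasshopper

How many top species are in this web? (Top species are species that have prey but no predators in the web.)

Top species (has prey, but nothing eats it): Red-tailed Hawk, Red Fox.
Count: 2.

2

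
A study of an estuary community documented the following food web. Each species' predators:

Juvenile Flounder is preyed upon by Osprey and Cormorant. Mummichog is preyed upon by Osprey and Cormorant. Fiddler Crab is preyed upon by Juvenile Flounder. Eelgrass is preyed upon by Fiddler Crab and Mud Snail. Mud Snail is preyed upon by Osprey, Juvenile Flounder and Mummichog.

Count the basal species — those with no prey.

1

Basal species (no prey listed): Eelgrass.
Count: 1.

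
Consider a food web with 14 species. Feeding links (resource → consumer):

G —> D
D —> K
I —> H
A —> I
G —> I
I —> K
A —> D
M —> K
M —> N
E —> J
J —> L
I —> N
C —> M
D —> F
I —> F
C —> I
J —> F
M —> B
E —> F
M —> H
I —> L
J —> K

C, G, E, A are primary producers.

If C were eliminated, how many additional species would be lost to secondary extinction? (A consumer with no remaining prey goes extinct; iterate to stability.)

Remove C.
Round 1: M (all prey gone) → extinct.
Round 2: B (all prey gone) → extinct.
No further losses. Total secondary extinctions: 2.

2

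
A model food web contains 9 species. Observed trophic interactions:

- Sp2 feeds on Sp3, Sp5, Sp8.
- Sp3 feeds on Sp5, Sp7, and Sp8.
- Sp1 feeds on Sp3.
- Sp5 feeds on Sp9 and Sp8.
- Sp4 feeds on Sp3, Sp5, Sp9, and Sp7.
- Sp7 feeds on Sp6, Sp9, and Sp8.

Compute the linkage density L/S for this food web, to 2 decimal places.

L/S = 1.78

There are L = 16 links among S = 9 species.
L/S = 16/9 = 1.7778 ≈ 1.78.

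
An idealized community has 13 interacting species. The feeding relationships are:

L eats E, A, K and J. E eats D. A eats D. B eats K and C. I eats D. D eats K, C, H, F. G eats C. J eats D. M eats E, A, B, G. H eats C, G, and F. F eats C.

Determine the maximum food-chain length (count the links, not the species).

One longest chain: C → F → H → D → E → L.
It has 6 species and 5 links.

5 links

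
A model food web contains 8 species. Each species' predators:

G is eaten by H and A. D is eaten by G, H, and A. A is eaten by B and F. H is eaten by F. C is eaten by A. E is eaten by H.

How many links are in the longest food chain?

3 links

One longest chain: D → G → H → F.
It has 4 species and 3 links.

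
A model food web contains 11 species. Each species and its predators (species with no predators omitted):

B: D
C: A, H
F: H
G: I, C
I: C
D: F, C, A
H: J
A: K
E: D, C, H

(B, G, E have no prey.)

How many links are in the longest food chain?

One longest chain: B → D → F → H → J.
It has 5 species and 4 links.

4 links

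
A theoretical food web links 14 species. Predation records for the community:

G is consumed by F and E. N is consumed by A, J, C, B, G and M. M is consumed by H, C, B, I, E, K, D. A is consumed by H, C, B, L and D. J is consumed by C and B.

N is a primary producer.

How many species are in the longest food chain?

One longest chain: N → J → C.
It has 3 species and 2 links.

3 species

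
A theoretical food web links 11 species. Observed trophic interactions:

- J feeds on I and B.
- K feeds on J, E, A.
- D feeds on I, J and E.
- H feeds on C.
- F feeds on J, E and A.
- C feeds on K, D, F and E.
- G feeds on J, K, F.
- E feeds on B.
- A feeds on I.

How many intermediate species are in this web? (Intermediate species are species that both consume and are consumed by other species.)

7

Intermediate species (has both prey and predators): J, E, A, K, F, D, C.
Count: 7.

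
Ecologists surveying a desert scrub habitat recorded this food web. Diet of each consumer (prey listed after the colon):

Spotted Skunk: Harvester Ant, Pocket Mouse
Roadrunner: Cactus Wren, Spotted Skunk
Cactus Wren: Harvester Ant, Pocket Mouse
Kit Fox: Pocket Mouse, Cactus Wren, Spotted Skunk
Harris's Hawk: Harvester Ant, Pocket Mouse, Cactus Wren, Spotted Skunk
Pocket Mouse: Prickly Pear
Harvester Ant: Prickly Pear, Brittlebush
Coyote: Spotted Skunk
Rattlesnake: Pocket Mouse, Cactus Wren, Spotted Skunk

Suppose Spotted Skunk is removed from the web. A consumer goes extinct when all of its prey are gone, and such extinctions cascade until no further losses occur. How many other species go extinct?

1

Remove Spotted Skunk.
Round 1: Coyote (all prey gone) → extinct.
No further losses. Total secondary extinctions: 1.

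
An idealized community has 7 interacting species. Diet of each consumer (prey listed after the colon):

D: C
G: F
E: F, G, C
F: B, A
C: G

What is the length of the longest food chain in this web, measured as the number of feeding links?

One longest chain: B → F → G → C → E.
It has 5 species and 4 links.

4 links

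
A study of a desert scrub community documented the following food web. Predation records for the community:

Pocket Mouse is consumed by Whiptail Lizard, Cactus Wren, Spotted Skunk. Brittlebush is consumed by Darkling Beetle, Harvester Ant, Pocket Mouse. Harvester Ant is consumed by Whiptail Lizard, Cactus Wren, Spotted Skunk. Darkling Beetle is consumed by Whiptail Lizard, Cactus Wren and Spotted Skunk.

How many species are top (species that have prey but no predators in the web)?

Top species (has prey, but nothing eats it): Cactus Wren, Whiptail Lizard, Spotted Skunk.
Count: 3.

3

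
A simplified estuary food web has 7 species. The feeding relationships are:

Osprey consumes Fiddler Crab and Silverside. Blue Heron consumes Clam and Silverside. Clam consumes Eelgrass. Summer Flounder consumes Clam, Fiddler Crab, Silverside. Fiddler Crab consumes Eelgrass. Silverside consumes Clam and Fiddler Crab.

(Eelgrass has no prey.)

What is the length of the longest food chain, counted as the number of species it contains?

One longest chain: Eelgrass → Fiddler Crab → Silverside → Summer Flounder.
It has 4 species and 3 links.

4 species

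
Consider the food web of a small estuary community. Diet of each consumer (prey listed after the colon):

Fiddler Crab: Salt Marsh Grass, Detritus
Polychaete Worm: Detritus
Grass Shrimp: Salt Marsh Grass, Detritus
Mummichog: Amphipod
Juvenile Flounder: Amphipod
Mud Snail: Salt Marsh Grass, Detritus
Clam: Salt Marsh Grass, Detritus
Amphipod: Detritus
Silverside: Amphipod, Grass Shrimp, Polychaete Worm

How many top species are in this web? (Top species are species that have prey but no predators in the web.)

6

Top species (has prey, but nothing eats it): Clam, Mud Snail, Fiddler Crab, Silverside, Juvenile Flounder, Mummichog.
Count: 6.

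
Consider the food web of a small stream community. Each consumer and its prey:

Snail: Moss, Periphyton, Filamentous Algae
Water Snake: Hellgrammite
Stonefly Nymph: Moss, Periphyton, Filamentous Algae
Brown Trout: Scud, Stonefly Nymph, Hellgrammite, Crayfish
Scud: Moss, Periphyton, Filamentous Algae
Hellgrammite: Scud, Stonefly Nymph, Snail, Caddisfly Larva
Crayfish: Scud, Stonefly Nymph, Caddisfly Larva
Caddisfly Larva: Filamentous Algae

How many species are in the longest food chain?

One longest chain: Moss → Scud → Crayfish → Brown Trout.
It has 4 species and 3 links.

4 species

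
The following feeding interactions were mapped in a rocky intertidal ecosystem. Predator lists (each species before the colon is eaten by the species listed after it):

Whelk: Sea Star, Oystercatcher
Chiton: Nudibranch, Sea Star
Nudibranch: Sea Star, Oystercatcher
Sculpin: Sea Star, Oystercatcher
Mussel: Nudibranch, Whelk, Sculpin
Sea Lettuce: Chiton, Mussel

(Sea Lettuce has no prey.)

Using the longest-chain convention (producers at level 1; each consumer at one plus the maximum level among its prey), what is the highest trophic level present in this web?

4

Producers (level 1): Sea Lettuce.
Sea Lettuce → Chiton → Nudibranch → Sea Star gives Sea Star level 4.
No species has a prey at level 4, so no species reaches level 5.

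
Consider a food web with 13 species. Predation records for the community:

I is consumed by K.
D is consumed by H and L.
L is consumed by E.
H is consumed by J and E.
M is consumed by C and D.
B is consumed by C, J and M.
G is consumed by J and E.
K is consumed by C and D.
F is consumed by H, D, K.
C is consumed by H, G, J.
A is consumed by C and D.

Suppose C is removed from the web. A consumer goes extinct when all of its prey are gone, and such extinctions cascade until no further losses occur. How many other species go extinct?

1

Remove C.
Round 1: G (all prey gone) → extinct.
No further losses. Total secondary extinctions: 1.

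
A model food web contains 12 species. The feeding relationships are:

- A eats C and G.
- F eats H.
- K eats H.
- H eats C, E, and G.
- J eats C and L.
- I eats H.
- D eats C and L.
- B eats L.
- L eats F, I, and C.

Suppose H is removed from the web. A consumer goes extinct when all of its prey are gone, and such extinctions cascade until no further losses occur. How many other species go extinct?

3

Remove H.
Round 1: I (all prey gone), F (all prey gone), K (all prey gone) → extinct.
No further losses. Total secondary extinctions: 3.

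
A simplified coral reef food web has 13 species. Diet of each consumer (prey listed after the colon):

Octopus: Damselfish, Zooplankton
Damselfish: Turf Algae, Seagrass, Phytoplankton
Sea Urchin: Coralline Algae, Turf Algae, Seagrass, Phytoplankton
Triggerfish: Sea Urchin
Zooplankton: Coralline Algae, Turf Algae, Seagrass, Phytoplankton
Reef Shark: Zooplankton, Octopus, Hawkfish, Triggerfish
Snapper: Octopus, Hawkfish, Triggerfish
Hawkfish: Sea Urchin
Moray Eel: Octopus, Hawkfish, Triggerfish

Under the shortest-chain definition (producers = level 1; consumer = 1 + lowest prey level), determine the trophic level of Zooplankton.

Trophic level 2

Coralline Algae is a producer → level 1.
Zooplankton eats Coralline Algae → level 2.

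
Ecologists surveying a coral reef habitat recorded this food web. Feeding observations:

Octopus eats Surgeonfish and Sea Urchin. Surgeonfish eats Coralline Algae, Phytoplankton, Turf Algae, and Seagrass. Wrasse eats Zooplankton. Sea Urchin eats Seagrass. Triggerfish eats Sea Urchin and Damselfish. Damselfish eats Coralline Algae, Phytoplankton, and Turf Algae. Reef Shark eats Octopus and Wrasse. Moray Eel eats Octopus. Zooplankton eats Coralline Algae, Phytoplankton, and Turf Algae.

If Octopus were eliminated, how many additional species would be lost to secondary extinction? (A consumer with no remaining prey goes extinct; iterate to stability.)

Remove Octopus.
Round 1: Moray Eel (all prey gone) → extinct.
No further losses. Total secondary extinctions: 1.

1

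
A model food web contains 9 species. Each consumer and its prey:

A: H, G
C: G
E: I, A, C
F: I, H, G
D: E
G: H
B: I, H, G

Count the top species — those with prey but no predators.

Top species (has prey, but nothing eats it): B, F, D.
Count: 3.

3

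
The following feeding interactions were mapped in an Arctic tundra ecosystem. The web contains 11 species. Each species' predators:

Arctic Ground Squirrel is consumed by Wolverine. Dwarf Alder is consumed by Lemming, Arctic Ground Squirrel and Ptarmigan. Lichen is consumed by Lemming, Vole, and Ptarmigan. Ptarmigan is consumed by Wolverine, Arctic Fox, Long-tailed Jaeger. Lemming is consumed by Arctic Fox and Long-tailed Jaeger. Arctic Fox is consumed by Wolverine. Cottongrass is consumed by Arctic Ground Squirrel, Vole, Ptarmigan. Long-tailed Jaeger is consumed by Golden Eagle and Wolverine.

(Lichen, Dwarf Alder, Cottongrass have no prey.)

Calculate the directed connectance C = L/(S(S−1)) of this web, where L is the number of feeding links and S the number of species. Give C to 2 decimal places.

C = 0.16

The web has S = 11 species and L = 18 feeding links.
C = L / (S(S−1)) = 18 / 110 = 0.1636 ≈ 0.16.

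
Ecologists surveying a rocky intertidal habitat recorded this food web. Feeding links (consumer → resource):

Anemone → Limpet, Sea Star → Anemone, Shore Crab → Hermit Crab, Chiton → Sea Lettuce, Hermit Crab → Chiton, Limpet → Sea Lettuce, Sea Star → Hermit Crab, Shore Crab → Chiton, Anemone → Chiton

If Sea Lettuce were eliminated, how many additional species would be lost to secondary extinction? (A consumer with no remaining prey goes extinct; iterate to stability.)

6

Remove Sea Lettuce.
Round 1: Limpet (all prey gone), Chiton (all prey gone) → extinct.
Round 2: Anemone (all prey gone), Hermit Crab (all prey gone) → extinct.
Round 3: Sea Star (all prey gone), Shore Crab (all prey gone) → extinct.
No further losses. Total secondary extinctions: 6.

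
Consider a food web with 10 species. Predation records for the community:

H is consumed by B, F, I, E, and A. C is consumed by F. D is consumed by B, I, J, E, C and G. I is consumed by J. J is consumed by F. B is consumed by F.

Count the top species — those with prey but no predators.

4

Top species (has prey, but nothing eats it): G, A, E, F.
Count: 4.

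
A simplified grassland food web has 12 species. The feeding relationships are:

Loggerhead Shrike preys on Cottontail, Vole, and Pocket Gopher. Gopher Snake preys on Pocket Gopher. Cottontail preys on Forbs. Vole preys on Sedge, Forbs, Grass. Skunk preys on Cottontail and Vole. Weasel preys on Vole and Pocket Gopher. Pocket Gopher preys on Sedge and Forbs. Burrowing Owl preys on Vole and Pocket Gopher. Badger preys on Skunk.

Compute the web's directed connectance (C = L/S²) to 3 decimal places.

The web has S = 12 species and L = 17 feeding links.
C = L / S² = 17 / 144 = 0.1181 ≈ 0.118.

C = 0.118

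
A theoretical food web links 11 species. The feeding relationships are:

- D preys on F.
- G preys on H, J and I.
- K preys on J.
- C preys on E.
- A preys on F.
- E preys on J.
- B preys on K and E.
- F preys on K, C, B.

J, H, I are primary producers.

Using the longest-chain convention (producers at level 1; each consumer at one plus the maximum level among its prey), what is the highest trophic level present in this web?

5

Producers (level 1): J, H, I.
J → E → C → F → A gives A level 5.
No species has a prey at level 5, so no species reaches level 6.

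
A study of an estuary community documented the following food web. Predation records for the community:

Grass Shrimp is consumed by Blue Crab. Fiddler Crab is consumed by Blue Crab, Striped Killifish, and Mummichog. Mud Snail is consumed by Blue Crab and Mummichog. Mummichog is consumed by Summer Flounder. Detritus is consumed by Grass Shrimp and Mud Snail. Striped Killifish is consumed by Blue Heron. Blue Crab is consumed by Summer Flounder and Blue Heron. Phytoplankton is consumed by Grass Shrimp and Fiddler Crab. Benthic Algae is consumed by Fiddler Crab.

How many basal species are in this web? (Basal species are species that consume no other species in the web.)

3

Basal species (no prey listed): Benthic Algae, Phytoplankton, Detritus.
Count: 3.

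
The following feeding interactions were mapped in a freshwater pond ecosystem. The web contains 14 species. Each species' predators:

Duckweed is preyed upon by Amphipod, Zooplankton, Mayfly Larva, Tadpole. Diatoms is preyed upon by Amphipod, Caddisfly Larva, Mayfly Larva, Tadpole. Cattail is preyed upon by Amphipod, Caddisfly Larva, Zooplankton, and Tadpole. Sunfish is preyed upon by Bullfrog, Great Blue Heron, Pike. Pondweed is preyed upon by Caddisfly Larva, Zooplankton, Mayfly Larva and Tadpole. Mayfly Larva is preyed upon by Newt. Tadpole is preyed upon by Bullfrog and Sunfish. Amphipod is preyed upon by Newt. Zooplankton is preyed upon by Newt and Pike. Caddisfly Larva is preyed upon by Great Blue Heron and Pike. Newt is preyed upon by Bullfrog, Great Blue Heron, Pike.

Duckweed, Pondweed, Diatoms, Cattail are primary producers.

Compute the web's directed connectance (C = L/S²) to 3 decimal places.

C = 0.153

The web has S = 14 species and L = 30 feeding links.
C = L / S² = 30 / 196 = 0.1531 ≈ 0.153.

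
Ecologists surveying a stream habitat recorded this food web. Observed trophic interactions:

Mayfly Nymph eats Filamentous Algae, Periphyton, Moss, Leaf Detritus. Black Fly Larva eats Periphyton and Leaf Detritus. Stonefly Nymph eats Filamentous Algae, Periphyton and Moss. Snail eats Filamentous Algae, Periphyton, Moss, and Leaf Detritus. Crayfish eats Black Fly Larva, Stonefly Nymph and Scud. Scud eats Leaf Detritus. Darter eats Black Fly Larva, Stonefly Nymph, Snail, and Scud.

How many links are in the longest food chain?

2 links

One longest chain: Filamentous Algae → Stonefly Nymph → Darter.
It has 3 species and 2 links.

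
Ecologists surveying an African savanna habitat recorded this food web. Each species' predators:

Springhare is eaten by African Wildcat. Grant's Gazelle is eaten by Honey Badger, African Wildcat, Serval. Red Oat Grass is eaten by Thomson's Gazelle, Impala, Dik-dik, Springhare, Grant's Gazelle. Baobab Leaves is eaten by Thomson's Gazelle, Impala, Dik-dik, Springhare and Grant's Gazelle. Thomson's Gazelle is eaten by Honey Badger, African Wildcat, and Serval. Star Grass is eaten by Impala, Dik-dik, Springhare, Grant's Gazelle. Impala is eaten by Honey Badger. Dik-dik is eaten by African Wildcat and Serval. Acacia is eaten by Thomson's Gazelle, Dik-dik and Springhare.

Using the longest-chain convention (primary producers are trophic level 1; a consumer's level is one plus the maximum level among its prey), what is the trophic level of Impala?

Star Grass is a producer → level 1.
Impala eats Star Grass (level 1); other prey at levels: Baobab Leaves 1, Red Oat Grass 1 → level 2.

Trophic level 2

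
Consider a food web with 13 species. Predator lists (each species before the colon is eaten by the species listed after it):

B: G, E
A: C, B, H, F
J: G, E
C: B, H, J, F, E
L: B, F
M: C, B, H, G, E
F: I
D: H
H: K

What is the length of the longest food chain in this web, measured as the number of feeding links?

One longest chain: A → C → H → K.
It has 4 species and 3 links.

3 links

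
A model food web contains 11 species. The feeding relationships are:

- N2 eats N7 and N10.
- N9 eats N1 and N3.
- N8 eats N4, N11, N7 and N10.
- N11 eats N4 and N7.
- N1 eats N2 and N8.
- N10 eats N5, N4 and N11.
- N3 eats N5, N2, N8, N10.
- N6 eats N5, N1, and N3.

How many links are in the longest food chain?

5 links

One longest chain: N7 → N11 → N10 → N2 → N3 → N6.
It has 6 species and 5 links.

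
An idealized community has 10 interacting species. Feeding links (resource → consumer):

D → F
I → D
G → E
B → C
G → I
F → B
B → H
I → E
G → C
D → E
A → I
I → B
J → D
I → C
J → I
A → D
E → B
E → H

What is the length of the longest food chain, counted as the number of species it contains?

One longest chain: J → I → D → E → B → H.
It has 6 species and 5 links.

6 species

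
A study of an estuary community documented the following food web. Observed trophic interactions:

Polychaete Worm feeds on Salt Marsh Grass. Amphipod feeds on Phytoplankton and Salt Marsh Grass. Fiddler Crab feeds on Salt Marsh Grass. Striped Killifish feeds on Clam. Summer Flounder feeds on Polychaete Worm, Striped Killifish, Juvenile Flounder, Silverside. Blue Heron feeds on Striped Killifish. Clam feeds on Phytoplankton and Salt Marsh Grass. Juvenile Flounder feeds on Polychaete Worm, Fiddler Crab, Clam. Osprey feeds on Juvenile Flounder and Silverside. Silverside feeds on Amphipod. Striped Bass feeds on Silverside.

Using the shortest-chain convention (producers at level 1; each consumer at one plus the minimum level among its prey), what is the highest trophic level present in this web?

Producers (level 1): Salt Marsh Grass, Phytoplankton.
Following each consumer down to its lowest-level prey: Salt Marsh Grass → Fiddler Crab → Juvenile Flounder → Osprey (levels 1 through 4).
All prey of Osprey (Juvenile Flounder 3, Silverside 3) are at level 3 or above, so Osprey is at level 1 + 3 = 4.
Every consumer has at least one prey at level 3 or below, so none exceeds level 4.

4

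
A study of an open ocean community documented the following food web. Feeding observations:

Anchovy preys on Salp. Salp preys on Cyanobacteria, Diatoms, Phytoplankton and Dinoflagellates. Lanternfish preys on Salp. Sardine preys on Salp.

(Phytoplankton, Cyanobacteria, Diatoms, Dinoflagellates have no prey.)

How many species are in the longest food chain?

3 species

One longest chain: Phytoplankton → Salp → Sardine.
It has 3 species and 2 links.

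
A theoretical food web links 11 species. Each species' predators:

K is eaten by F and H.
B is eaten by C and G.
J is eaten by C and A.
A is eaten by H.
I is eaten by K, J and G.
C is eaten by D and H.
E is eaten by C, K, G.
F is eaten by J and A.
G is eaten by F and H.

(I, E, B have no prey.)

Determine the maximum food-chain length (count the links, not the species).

5 links

One longest chain: I → K → F → J → A → H.
It has 6 species and 5 links.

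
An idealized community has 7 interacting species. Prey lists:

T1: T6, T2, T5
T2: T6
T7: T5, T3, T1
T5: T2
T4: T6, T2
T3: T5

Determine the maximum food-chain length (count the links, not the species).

One longest chain: T6 → T2 → T5 → T3 → T7.
It has 5 species and 4 links.

4 links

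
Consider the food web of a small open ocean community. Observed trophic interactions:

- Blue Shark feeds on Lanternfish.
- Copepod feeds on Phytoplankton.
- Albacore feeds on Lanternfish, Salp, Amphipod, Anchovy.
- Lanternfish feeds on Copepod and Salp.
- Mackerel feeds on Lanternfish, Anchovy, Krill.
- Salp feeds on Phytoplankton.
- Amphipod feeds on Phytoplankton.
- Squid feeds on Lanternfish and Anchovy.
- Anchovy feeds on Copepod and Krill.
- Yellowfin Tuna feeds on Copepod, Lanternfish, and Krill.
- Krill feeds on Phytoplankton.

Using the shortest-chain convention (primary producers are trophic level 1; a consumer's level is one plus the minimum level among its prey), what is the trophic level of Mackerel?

Trophic level 3

Phytoplankton is a producer → level 1.
Krill eats Phytoplankton → level 2.
Mackerel eats Krill → level 3.
No prey of Mackerel is below level 2, so 3 is the minimum.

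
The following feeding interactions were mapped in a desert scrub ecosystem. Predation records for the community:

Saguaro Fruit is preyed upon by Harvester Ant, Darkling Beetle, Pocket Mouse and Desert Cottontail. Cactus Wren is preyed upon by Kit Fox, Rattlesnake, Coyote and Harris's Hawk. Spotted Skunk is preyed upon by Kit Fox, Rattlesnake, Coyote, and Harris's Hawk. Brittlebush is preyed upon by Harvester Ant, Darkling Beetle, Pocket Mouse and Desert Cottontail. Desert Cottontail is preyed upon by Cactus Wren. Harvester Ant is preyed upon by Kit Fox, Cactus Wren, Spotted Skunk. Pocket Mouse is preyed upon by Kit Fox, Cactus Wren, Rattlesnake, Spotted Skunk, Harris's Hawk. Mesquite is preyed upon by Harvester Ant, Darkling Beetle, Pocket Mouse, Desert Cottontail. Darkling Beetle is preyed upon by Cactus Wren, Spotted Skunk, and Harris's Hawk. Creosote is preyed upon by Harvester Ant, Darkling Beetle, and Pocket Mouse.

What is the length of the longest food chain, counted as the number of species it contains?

One longest chain: Mesquite → Harvester Ant → Cactus Wren → Rattlesnake.
It has 4 species and 3 links.

4 species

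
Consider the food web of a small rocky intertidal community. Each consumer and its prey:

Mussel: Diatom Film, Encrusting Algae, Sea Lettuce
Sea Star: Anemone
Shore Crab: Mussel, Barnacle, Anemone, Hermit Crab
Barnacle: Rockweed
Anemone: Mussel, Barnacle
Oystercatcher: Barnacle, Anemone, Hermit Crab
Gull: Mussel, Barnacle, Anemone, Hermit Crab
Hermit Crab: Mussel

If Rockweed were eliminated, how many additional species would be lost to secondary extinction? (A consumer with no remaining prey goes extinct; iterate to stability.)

1

Remove Rockweed.
Round 1: Barnacle (all prey gone) → extinct.
No further losses. Total secondary extinctions: 1.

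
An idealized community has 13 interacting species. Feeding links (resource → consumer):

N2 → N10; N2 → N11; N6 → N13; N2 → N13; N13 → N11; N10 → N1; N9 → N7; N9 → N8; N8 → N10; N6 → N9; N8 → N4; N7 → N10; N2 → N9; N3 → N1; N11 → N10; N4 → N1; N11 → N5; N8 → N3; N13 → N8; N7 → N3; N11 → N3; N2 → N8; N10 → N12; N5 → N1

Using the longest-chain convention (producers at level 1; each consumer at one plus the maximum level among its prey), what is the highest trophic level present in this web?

Producers (level 1): N2, N6.
N2 → N9 → N8 → N10 → N12 gives N12 level 5.
No species has a prey at level 5, so no species reaches level 6.

5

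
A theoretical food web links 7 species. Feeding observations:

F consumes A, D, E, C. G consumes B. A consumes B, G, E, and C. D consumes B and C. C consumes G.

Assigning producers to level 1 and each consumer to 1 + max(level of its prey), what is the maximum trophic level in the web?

Producers (level 1): E, B.
B → G → C → D → F gives F level 5.
No species has a prey at level 5, so no species reaches level 6.

5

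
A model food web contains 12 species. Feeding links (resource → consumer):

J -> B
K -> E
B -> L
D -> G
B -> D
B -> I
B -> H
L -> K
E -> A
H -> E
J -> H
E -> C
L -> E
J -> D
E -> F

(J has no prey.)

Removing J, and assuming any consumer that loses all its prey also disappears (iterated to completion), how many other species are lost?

11

Remove J.
Round 1: B (all prey gone) → extinct.
Round 2: H (all prey gone), L (all prey gone), I (all prey gone), D (all prey gone) → extinct.
Round 3: G (all prey gone), K (all prey gone) → extinct.
Round 4: E (all prey gone) → extinct.
Round 5: C (all prey gone), F (all prey gone), A (all prey gone) → extinct.
No further losses. Total secondary extinctions: 11.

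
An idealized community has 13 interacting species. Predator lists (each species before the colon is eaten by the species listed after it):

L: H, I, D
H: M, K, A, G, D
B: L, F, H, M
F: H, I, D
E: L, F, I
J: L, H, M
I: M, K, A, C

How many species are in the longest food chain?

4 species

One longest chain: E → L → H → M.
It has 4 species and 3 links.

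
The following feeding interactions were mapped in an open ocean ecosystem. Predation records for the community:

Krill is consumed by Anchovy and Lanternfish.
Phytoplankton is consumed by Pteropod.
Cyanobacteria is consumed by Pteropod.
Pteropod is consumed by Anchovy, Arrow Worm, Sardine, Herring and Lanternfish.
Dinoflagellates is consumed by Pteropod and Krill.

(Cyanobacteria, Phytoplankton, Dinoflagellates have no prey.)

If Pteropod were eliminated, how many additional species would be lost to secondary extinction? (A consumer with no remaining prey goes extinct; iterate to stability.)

3

Remove Pteropod.
Round 1: Sardine (all prey gone), Herring (all prey gone), Arrow Worm (all prey gone) → extinct.
No further losses. Total secondary extinctions: 3.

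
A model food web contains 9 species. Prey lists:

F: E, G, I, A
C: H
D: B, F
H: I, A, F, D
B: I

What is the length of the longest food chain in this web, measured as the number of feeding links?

4 links

One longest chain: I → B → D → H → C.
It has 5 species and 4 links.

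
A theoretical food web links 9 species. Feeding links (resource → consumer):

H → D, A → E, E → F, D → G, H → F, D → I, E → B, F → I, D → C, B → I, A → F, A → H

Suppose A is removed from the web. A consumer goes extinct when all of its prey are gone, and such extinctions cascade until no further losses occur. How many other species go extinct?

8

Remove A.
Round 1: H (all prey gone), E (all prey gone) → extinct.
Round 2: D (all prey gone), F (all prey gone), B (all prey gone) → extinct.
Round 3: I (all prey gone), G (all prey gone), C (all prey gone) → extinct.
No further losses. Total secondary extinctions: 8.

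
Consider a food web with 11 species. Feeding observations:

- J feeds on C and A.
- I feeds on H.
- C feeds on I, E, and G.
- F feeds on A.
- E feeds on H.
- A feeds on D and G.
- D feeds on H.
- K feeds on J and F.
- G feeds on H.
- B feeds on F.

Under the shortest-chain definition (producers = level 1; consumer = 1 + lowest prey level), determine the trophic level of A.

H is a producer → level 1.
G eats H → level 2.
A eats G → level 3.
No prey of A is below level 2, so 3 is the minimum.

Trophic level 3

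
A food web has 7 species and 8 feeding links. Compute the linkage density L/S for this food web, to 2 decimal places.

There are L = 8 links among S = 7 species.
L/S = 8/7 = 1.1429 ≈ 1.14.

L/S = 1.14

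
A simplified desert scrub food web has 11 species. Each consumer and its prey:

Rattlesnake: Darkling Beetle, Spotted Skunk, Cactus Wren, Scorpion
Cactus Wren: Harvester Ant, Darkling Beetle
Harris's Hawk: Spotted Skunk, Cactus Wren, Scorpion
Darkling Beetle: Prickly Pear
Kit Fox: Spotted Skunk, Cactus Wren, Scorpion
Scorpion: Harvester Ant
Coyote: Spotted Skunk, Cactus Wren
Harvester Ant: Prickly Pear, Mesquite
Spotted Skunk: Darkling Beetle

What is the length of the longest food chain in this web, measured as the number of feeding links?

3 links

One longest chain: Prickly Pear → Darkling Beetle → Spotted Skunk → Coyote.
It has 4 species and 3 links.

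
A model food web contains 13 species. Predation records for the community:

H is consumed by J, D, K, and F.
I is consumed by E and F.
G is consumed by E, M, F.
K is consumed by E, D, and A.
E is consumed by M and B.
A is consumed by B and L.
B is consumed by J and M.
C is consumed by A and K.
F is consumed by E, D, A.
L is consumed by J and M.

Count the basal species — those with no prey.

Basal species (no prey listed): C, G, H, I.
Count: 4.

4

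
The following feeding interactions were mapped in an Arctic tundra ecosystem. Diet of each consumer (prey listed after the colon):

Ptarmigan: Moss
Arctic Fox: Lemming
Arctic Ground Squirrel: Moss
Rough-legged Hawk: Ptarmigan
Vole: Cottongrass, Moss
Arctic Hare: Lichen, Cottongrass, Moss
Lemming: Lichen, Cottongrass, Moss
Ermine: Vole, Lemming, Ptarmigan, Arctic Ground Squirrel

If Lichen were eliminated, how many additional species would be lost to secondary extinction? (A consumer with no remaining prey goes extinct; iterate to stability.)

0

Remove Lichen.
Every predator of it retains at least one other prey: Lemming still has Cottongrass, Moss; Arctic Hare still has Cottongrass, Moss.
No consumer loses all prey, so no secondary extinctions occur.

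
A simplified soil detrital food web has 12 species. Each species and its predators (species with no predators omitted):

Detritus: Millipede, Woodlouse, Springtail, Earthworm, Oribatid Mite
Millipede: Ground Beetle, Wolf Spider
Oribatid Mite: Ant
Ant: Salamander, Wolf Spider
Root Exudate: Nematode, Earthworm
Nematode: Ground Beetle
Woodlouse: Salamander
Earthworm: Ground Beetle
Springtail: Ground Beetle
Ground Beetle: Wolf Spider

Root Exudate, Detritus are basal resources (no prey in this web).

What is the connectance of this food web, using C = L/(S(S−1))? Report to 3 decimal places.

C = 0.129

The web has S = 12 species and L = 17 feeding links.
C = L / (S(S−1)) = 17 / 132 = 0.1288 ≈ 0.129.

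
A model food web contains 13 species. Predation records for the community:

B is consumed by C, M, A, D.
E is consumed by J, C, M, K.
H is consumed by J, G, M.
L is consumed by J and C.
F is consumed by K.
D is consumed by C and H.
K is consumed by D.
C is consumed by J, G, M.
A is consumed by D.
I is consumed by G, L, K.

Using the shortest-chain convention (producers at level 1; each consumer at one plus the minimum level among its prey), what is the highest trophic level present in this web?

3

Producers (level 1): E, I, F, B.
Following each consumer down to its lowest-level prey: B → D → H (levels 1 through 3).
All prey of H (D 2) are at level 2 or above, so H is at level 1 + 2 = 3.
Every consumer has at least one prey at level 2 or below, so none exceeds level 3.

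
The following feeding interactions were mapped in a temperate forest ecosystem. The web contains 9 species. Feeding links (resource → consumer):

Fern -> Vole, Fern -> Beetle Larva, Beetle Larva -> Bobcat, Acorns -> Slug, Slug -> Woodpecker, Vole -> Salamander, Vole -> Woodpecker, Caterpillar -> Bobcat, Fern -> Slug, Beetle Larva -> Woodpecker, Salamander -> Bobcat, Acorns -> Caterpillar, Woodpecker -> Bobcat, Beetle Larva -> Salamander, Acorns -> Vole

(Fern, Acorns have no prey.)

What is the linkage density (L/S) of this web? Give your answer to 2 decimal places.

There are L = 15 links among S = 9 species.
L/S = 15/9 = 1.6667 ≈ 1.67.

L/S = 1.67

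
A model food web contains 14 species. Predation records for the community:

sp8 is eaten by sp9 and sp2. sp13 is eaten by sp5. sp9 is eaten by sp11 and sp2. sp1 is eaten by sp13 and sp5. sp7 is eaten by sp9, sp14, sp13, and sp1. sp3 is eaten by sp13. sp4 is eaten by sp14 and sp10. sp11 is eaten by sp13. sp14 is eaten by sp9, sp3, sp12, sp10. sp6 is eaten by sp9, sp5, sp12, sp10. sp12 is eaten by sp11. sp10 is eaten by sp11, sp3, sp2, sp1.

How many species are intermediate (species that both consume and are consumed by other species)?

Intermediate species (has both prey and predators): sp14, sp12, sp10, sp9, sp3, sp11, sp1, sp13.
Count: 8.

8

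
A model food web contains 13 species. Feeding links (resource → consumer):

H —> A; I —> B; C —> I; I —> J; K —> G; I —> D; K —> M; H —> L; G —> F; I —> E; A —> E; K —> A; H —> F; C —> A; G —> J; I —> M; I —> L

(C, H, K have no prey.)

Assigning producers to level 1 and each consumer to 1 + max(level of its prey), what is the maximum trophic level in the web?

Producers (level 1): C, H, K.
C → I → M gives M level 3.
No species has a prey at level 3, so no species reaches level 4.

3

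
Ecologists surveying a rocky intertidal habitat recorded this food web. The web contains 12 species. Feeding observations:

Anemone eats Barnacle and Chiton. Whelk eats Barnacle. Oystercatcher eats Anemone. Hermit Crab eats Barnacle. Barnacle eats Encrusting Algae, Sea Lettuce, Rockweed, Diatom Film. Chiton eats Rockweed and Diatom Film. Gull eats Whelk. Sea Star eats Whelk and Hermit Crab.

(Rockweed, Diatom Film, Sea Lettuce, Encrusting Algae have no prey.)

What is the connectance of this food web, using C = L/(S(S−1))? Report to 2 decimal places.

The web has S = 12 species and L = 14 feeding links.
C = L / (S(S−1)) = 14 / 132 = 0.1061 ≈ 0.11.

C = 0.11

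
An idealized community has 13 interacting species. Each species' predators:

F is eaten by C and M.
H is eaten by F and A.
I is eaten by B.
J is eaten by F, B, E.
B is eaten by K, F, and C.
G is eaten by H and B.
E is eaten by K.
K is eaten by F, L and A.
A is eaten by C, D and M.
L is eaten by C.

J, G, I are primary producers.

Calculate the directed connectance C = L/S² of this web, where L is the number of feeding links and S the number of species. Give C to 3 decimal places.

C = 0.124

The web has S = 13 species and L = 21 feeding links.
C = L / S² = 21 / 169 = 0.1243 ≈ 0.124.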